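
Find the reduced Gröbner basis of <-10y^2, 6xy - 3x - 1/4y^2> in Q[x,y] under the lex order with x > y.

This is the nonlinear analogue of row-reducing a linear system.

f_1 = -10y^2, LT = y^2.
f_2 = 6xy - 3x - 1/4y^2, LT = xy.

S(f_1,f_2): lcm = xy^2. S = 1/2xy + 1/24y^3.
  reduce S modulo (f_1, f_2):
  remainder 1/4x ≠ 0; add g_3 = 1/4x to the basis.

The other S-polynomials (S(f_1,g_3), S(f_2,g_3)) all reduce to 0 modulo the current basis, so we have a Gröbner basis.
Inter-reduce: drop elements whose leading term is divisible by another's, tail-reduce, and make monic.

G = {x, y^2}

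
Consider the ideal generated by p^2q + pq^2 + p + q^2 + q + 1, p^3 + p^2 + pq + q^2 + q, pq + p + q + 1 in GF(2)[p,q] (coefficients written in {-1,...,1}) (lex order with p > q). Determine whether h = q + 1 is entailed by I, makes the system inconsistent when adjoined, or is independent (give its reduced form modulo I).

First compute the reduced Gröbner basis of I by Buchberger's algorithm.
f_1 = p^2q + pq^2 + p + q^2 + q + 1, LT = p^2q.
f_2 = p^3 + p^2 + pq + q^2 + q, LT = p^3.
f_3 = pq + p + q + 1, LT = pq.

S(f_1,f_2): lcm = p^3q. S = p^2q^2 + p^2q + p^2 + pq + p + q^3 + q^2.
  leading term p^2q^2: subtract (q)·f_1 from p^2q^2 + p^2q + p^2 + pq + p + q^3 + q^2 → p^2q + p^2 + pq^3 + p + q
  leading term p^2q: subtract (1)·f_1 from p^2q + p^2 + pq^3 + p + q → p^2 + pq^3 + pq^2 + q^2 + 1
  leading term p^2: no divisor's leading term divides it; move p^2 to the remainder.
  leading term pq^3: subtract (q^2)·f_3 from pq^3 + pq^2 + q^2 + 1 → q^3 + 1
  leading term q^3: no divisor's leading term divides it; move q^3 to the remainder.
  leading term 1: no divisor's leading term divides it; move 1 to the remainder.
  remainder p^2 + q^3 + 1 ≠ 0; add k_4 = p^2 + q^3 + 1 to the basis.

S(f_1,f_3): lcm = p^2q. S = p^2 + pq^2 + pq + q^2 + q + 1.
  leading term p^2: subtract (1)·k_4 from p^2 + pq^2 + pq + q^2 + q + 1 → pq^2 + pq + q^3 + q^2 + q
  leading term pq^2: subtract (q)·f_3 from pq^2 + pq + q^3 + q^2 + q → q^3
  leading term q^3: no divisor's leading term divides it; move q^3 to the remainder.
  remainder q^3 ≠ 0; add k_5 = q^3 to the basis.

S(f_2,f_3): lcm = p^3q. S = p^3 + p^2 + pq^2 + q^3 + q^2.
  leading term p^3: subtract (1)·f_2 from p^3 + p^2 + pq^2 + q^3 + q^2 → pq^2 + pq + q^3 + q
  leading term pq^2: subtract (q)·f_3 from pq^2 + pq + q^3 + q → q^3 + q^2
  leading term q^3: subtract (1)·k_5 from q^3 + q^2 → q^2
  leading term q^2: no divisor's leading term divides it; move q^2 to the remainder.
  remainder q^2 ≠ 0; add k_6 = q^2 to the basis.

S(f_2,k_4): lcm = p^3. S = p^2 + pq^3 + pq + p + q^2 + q.
  leading term p^2: subtract (1)·k_4 from p^2 + pq^3 + pq + p + q^2 + q → pq^3 + pq + p + q^3 + q^2 + q + 1
  leading term pq^3: subtract (q^2)·f_3 from pq^3 + pq + p + q^3 + q^2 + q + 1 → pq^2 + pq + p + q + 1
  leading term pq^2: subtract (q)·f_3 from pq^2 + pq + p + q + 1 → p + q^2 + 1
  leading term p: no divisor's leading term divides it; move p to the remainder.
  leading term q^2: subtract (1)·k_6 from q^2 + 1 → 1
  leading term 1: no divisor's leading term divides it; move 1 to the remainder.
  remainder p + 1 ≠ 0; add k_7 = p + 1 to the basis.

The other S-polynomials (S(f_1,k_4), S(f_3,k_4), S(f_1,k_5), S(f_2,k_5), S(f_3,k_5), S(k_4,k_5), S(f_1,k_6), S(f_2,k_6), S(f_3,k_6), S(k_4,k_6), S(k_5,k_6), S(f_1,k_7), S(f_2,k_7), S(f_3,k_7), S(k_4,k_7), S(k_5,k_7), S(k_6,k_7)) all reduce to 0 modulo the current basis, so we have a Gröbner basis.
Inter-reduce: drop elements whose leading term is divisible by another's, tail-reduce, and make monic.
Reduced Gröbner basis: {p + 1, q^2}.
Label its elements g_1 = p + 1, g_2 = q^2.

Reduce h = q + 1 modulo G:
  leading term q: no divisor's leading term divides it; move q to the remainder.
  leading term 1: no divisor's leading term divides it; move 1 to the remainder.
  normal form = q + 1.
The normal form is nonzero, so h ∉ I. Since h minus its normal form lies in I, I + (h) = I + (r) where r = q + 1; decide whether this ideal is the whole ring.
Run Buchberger on G together with r (pairs among the g_i already reduce to 0 since G is a Gröbner basis):
g_1 = p + 1, LT = p.
g_2 = q^2, LT = q^2.
r = q + 1, LT = q.

S(g_2,r): lcm = q^2. S = q.
  leading term q: subtract (1)·r from q → 1
  leading term 1: no divisor's leading term divides it; move 1 to the remainder.
  remainder 1 ≠ 0; add m_4 = 1 to the basis.

The other S-polynomials (S(g_1,g_2), S(g_1,r), S(g_1,m_4), S(g_2,m_4), S(r,m_4)) all reduce to 0 modulo the current basis, so we have a Gröbner basis.
Inter-reduce: drop elements whose leading term is divisible by another's, tail-reduce, and make monic.
Reduced Gröbner basis: {1}.
The reduced Gröbner basis of I + (h) is {1}: the ideal is the whole ring, so the enlarged system has no common solution — adjoining h is inconsistent.

Adjoining q + 1 makes the ideal the whole ring: the system is inconsistent.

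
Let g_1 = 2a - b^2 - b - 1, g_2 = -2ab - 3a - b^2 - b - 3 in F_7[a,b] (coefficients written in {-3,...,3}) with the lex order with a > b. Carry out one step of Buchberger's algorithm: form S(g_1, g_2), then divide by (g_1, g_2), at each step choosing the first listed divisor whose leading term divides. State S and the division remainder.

S(g_1, g_2) = 2a + 3b^3 - b^2 - b + 2; remainder on division = 3b^3 + 3.

lcm(LM(g_1), LM(g_2)) = ab.
S = (lcm/LT(g_1))·g_1 − (lcm/LT(g_2))·g_2 = 2a + 3b^3 - b^2 - b + 2.
Reduce S modulo (g_1, g_2) in that order:
  leading term a: subtract (1)·g_1 from 2a + 3b^3 - b^2 - b + 2 → 3b^3 + 3
  leading term b^3: no divisor's leading term divides it; move 3b^3 to the remainder.
  leading term 1: no divisor's leading term divides it; move 3 to the remainder.
The remainder 3b^3 + 3 is nonzero, so it would be added as the next basis element.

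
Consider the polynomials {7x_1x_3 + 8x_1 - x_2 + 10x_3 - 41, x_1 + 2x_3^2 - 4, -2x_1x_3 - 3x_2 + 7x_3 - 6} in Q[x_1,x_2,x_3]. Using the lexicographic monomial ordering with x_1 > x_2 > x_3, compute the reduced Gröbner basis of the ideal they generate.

G = {x_1 + 2x_3^2 - 4, x_2 + 32/23x_3^2 - 3x_3 + 60/23, x_3^3 + 24/23x_3^2 - 5/2x_3 + 21/46}

f_1 = 7x_1x_3 + 8x_1 - x_2 + 10x_3 - 41, LT = x_1x_3.
f_2 = x_1 + 2x_3^2 - 4, LT = x_1.
f_3 = -2x_1x_3 - 3x_2 + 7x_3 - 6, LT = x_1x_3.

S(f_1,f_2): lcm = x_1x_3. S = 8/7x_1 - 1/7x_2 - 2x_3^3 + 38/7x_3 - 41/7.
  leading term x_1: subtract (8/7)·f_2 from 8/7x_1 - 1/7x_2 - 2x_3^3 + 38/7x_3 - 41/7 → -1/7x_2 - 2x_3^3 - 16/7x_3^2 + 38/7x_3 - 9/7
  leading term x_2: no divisor's leading term divides it; move -1/7x_2 to the remainder.
  leading term x_3^3: no divisor's leading term divides it; move -2x_3^3 to the remainder.
  leading term x_3^2: no divisor's leading term divides it; move -16/7x_3^2 to the remainder.
  leading term x_3: no divisor's leading term divides it; move 38/7x_3 to the remainder.
  leading term 1: no divisor's leading term divides it; move -9/7 to the remainder.
  remainder -1/7x_2 - 2x_3^3 - 16/7x_3^2 + 38/7x_3 - 9/7 ≠ 0; add g_4 = -1/7x_2 - 2x_3^3 - 16/7x_3^2 + 38/7x_3 - 9/7 to the basis.

S(f_1,f_3): lcm = x_1x_3. S = 8/7x_1 - 23/14x_2 + 69/14x_3 - 62/7.
  leading term x_1: subtract (8/7)·f_2 from 8/7x_1 - 23/14x_2 + 69/14x_3 - 62/7 → -23/14x_2 - 16/7x_3^2 + 69/14x_3 - 30/7
  leading term x_2: subtract (23/2)·g_4 from -23/14x_2 - 16/7x_3^2 + 69/14x_3 - 30/7 → 23x_3^3 + 24x_3^2 - 115/2x_3 + 21/2
  leading term x_3^3: no divisor's leading term divides it; move 23x_3^3 to the remainder.
  leading term x_3^2: no divisor's leading term divides it; move 24x_3^2 to the remainder.
  leading term x_3: no divisor's leading term divides it; move -115/2x_3 to the remainder.
  leading term 1: no divisor's leading term divides it; move 21/2 to the remainder.
  remainder 23x_3^3 + 24x_3^2 - 115/2x_3 + 21/2 ≠ 0; add g_5 = 23x_3^3 + 24x_3^2 - 115/2x_3 + 21/2 to the basis.

The other S-polynomials (S(f_2,f_3), S(f_1,g_4), S(f_2,g_4), S(f_3,g_4), S(f_1,g_5), S(f_2,g_5), S(f_3,g_5), S(g_4,g_5)) all reduce to 0 modulo the current basis, so we have a Gröbner basis.
Inter-reduce: drop elements whose leading term is divisible by another's, tail-reduce, and make monic.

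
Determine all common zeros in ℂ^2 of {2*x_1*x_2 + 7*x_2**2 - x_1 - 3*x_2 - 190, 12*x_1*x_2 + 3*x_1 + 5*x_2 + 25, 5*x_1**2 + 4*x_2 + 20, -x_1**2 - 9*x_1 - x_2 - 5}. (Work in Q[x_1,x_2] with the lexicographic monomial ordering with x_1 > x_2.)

{(0, -5)}

Compute a lex Gröbner basis by Buchberger's algorithm.
f_1 = 2*x_1*x_2 - x_1 + 7*x_2**2 - 3*x_2 - 190, LT = x_1*x_2.
f_2 = 12*x_1*x_2 + 3*x_1 + 5*x_2 + 25, LT = x_1*x_2.
f_3 = 5*x_1**2 + 4*x_2 + 20, LT = x_1**2.
f_4 = -x_1**2 - 9*x_1 - x_2 - 5, LT = x_1**2.

S(f_1,f_2): lcm = x_1*x_2. S = -3/4*x_1 + 7/2*x_2**2 - 23/12*x_2 - 1165/12.
  reduce S modulo (f_1, f_2, f_3, f_4):
  remainder -3/4*x_1 + 7/2*x_2**2 - 23/12*x_2 - 1165/12 ≠ 0; add h_5 = -3/4*x_1 + 7/2*x_2**2 - 23/12*x_2 - 1165/12 to the basis.

S(f_1,f_3): lcm = x_1**2*x_2. S = -1/2*x_1**2 + 7/2*x_1*x_2**2 - 3/2*x_1*x_2 - 95*x_1 - 4/5*x_2**2 - 4*x_2.
  reduce S modulo (f_1, f_2, f_3, f_4, h_5):
  remainder -49/4*x_2**3 - 17567/40*x_2**2 + 8576/15*x_2 + 295363/24 ≠ 0; add h_6 = -49/4*x_2**3 - 17567/40*x_2**2 + 8576/15*x_2 + 295363/24 to the basis.

S(f_1,f_4): lcm = x_1**2*x_2. S = -1/2*x_1**2 + 7/2*x_1*x_2**2 - 21/2*x_1*x_2 - 95*x_1 - x_2**2 - 5*x_2.
  reduce S modulo (f_1, f_2, f_3, f_4, h_5, h_6):
  remainder 103/10*x_2**2 - 3*x_2 - 545/2 ≠ 0; add h_7 = 103/10*x_2**2 - 3*x_2 - 545/2 to the basis.

S(f_2,f_3): lcm = x_1**2*x_2. S = 1/4*x_1**2 + 5/12*x_1*x_2 + 25/12*x_1 - 4/5*x_2**2 - 4*x_2.
  reduce S modulo (f_1, f_2, f_3, f_4, h_5, h_6, h_7):
  remainder -193957/27810*x_2 - 193957/5562 ≠ 0; add h_8 = -193957/27810*x_2 - 193957/5562 to the basis.

The other S-polynomials (S(f_2,f_4), S(f_3,f_4), S(f_1,h_5), S(f_2,h_5), S(f_3,h_5), S(f_4,h_5), S(f_1,h_6), S(f_2,h_6), S(f_3,h_6), S(f_4,h_6), S(h_5,h_6), S(f_1,h_7), S(f_2,h_7), S(f_3,h_7), S(f_4,h_7), S(h_5,h_7), S(h_6,h_7), S(f_1,h_8), S(f_2,h_8), S(f_3,h_8), S(f_4,h_8), S(h_5,h_8), S(h_6,h_8), S(h_7,h_8)) all reduce to 0 modulo the current basis, so we have a Gröbner basis.
Inter-reduce: drop elements whose leading term is divisible by another's, tail-reduce, and make monic.
Reduced Gröbner basis: {x_1, x_2 + 5}.

A lex Gröbner basis eliminates variables successively. Here x_2 + 5 depends only on x_2, with roots {-5}; lifting each root through the earlier basis elements recovers the full solutions.
  x_2 = -5: the earlier basis element becomes x_1 = 0, giving x_1 = 0 — point (0, -5).
A lex Gröbner basis triangularizes the system, enabling back-substitution.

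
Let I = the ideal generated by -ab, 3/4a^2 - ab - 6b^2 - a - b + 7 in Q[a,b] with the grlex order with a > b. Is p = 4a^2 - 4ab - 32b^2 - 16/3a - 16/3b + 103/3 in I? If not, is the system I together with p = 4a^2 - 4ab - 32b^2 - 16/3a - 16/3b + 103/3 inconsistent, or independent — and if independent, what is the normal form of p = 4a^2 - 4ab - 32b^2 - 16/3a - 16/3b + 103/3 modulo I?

Adjoining 4a^2 - 4ab - 32b^2 - 16/3a - 16/3b + 103/3 makes the ideal the whole ring: the system is inconsistent.

First compute the reduced Gröbner basis of I by Buchberger's algorithm.
f_1 = -ab, LT = ab.
f_2 = 3/4a^2 - ab - 6b^2 - a - b + 7, LT = a^2.

S(f_1,f_2): lcm = a^2b. S = 4/3ab^2 + 8b^3 + 4/3ab + 4/3b^2 - 28/3b.
  reduce S modulo (f_1, f_2):
  remainder 8b^3 + 4/3b^2 - 28/3b ≠ 0; add h_3 = 8b^3 + 4/3b^2 - 28/3b to the basis.

The other S-polynomials (S(f_1,h_3), S(f_2,h_3)) all reduce to 0 modulo the current basis, so we have a Gröbner basis.
Inter-reduce: drop elements whose leading term is divisible by another's, tail-reduce, and make monic.
Reduced Gröbner basis: {b^3 + 1/6b^2 - 7/6b, a^2 - 8b^2 - 4/3a - 4/3b + 28/3, ab}.
Label its elements g_1 = b^3 + 1/6b^2 - 7/6b, g_2 = a^2 - 8b^2 - 4/3a - 4/3b + 28/3, g_3 = ab.

Reduce p = 4a^2 - 4ab - 32b^2 - 16/3a - 16/3b + 103/3 modulo G:
  leading term a^2: subtract (4)·g_2 from 4a^2 - 4ab - 32b^2 - 16/3a - 16/3b + 103/3 → -4ab - 3
  leading term ab: subtract (-4)·g_3 from -4ab - 3 → -3
  leading term 1: no divisor's leading term divides it; move -3 to the remainder.
  normal form = -3.
The normal form is nonzero, so p ∉ I. Since p minus its normal form lies in I, I + (p) = I + (r) where r = -3; decide whether this ideal is the whole ring.
Here r = -3 is a nonzero constant, hence a unit: 1 ∈ I + (p), the Gröbner basis of I + (p) is {1}, and the enlarged system has no common solution — adjoining p is inconsistent.

Ideal membership is decidable via reduction modulo a Gröbner basis.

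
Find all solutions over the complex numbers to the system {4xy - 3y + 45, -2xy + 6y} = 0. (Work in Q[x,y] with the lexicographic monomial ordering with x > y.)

{(3, -5)}

Compute a lex Gröbner basis by Buchberger's algorithm.
f_1 = 4xy - 3y + 45, LT = xy.
f_2 = -2xy + 6y, LT = xy.

S(f_1,f_2): lcm = xy. S = 9/4y + 45/4.
  leading term y: no divisor's leading term divides it; move 9/4y to the remainder.
  leading term 1: no divisor's leading term divides it; move 45/4 to the remainder.
  remainder 9/4y + 45/4 ≠ 0; add h_3 = 9/4y + 45/4 to the basis.

S(f_1,h_3): lcm = xy. S = -5x - 3/4y + 45/4.
  leading term x: no divisor's leading term divides it; move -5x to the remainder.
  leading term y: subtract (-1/3)·h_3 from -3/4y + 45/4 → 15
  leading term 1: no divisor's leading term divides it; move 15 to the remainder.
  remainder -5x + 15 ≠ 0; add h_4 = -5x + 15 to the basis.

The other S-polynomials (S(f_2,h_3), S(f_1,h_4), S(f_2,h_4), S(h_3,h_4)) all reduce to 0 modulo the current basis, so we have a Gröbner basis.
Inter-reduce: drop elements whose leading term is divisible by another's, tail-reduce, and make monic.
Reduced Gröbner basis: {x - 3, y + 5}.

Since the basis is lex-ordered, y + 5 is univariate in y. Its roots are {-5}. Back-substituting each root into the other basis elements fixes the other coordinates.
  y = -5: the earlier basis element becomes x - 3 = 0, giving x = 3 — point (3, -5).
A lex Gröbner basis triangularizes the system, enabling back-substitution.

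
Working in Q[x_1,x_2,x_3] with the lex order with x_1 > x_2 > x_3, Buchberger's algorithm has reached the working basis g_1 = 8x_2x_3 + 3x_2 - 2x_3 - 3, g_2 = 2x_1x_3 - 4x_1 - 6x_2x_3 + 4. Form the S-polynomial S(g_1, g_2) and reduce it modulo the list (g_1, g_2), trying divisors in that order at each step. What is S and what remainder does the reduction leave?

S(g_1, g_2) = 19/8x_1x_2 - 1/4x_1x_3 - 3/8x_1 + 3x_2^2x_3 - 2x_2; remainder on division = 19/8x_1x_2 - 7/8x_1 - 9/8x_2^2 - 7/8x_2 + 1/2.

lcm(LM(g_1), LM(g_2)) = x_1x_2x_3.
S = (lcm/LT(g_1))·g_1 − (lcm/LT(g_2))·g_2 = 19/8x_1x_2 - 1/4x_1x_3 - 3/8x_1 + 3x_2^2x_3 - 2x_2.
Reduce S modulo (g_1, g_2) in that order:
  leading term x_1x_2: no divisor's leading term divides it; move 19/8x_1x_2 to the remainder.
  leading term x_1x_3: subtract (-1/8)·g_2 from -1/4x_1x_3 - 3/8x_1 + 3x_2^2x_3 - 2x_2 → -7/8x_1 + 3x_2^2x_3 - 3/4x_2x_3 - 2x_2 + 1/2
  leading term x_1: no divisor's leading term divides it; move -7/8x_1 to the remainder.
  leading term x_2^2x_3: subtract (3/8x_2)·g_1 from 3x_2^2x_3 - 3/4x_2x_3 - 2x_2 + 1/2 → -9/8x_2^2 - 7/8x_2 + 1/2
  leading term x_2^2: no divisor's leading term divides it; move -9/8x_2^2 to the remainder.
  leading term x_2: no divisor's leading term divides it; move -7/8x_2 to the remainder.
  leading term 1: no divisor's leading term divides it; move 1/2 to the remainder.
The remainder 19/8x_1x_2 - 7/8x_1 - 9/8x_2^2 - 7/8x_2 + 1/2 is nonzero, so it would be added as the next basis element.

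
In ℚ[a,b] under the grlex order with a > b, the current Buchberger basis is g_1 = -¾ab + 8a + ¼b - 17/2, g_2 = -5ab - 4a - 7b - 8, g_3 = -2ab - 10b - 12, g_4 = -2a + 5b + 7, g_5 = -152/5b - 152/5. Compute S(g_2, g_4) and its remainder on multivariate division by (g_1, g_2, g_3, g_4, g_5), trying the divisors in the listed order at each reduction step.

lcm(LM(g_2), LM(g_4)) = ab.
S = (lcm/LT(g_2))·g_2 − (lcm/LT(g_4))·g_4 = 5/2b² + ⅘a + 49/10b + 8/5.
Reduce S modulo (g_1, g_2, g_3, g_4, g_5) in that order:
  leading term b²: subtract (-25/304b)·g_5 from 5/2b² + ⅘a + 49/10b + 8/5 → ⅘a + 12/5b + 8/5
  leading term a: subtract (-⅖)·g_4 from ⅘a + 12/5b + 8/5 → 22/5b + 22/5
  leading term b: subtract (-11/76)·g_5 from 22/5b + 22/5 → 0
The remainder is 0, so this S-polynomial contributes no new basis element.

S(g_2, g_4) = 5/2b² + ⅘a + 49/10b + 8/5; remainder on division = 0.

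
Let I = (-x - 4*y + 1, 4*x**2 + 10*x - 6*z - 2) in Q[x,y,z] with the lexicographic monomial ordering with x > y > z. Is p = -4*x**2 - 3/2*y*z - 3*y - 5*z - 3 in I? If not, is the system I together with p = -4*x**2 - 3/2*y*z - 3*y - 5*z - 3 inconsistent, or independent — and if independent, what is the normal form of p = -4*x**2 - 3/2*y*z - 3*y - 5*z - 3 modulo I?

First compute the reduced Gröbner basis of I by Buchberger's algorithm.
f_1 = -x - 4*y + 1, LT = x.
f_2 = 4*x**2 + 10*x - 6*z - 2, LT = x**2.

S(f_1,f_2): lcm = x**2. S = 4*x*y - 7/2*x + 3/2*z + 1/2.
  reduce S modulo (f_1, f_2):
  remainder -16*y**2 + 18*y + 3/2*z - 3 ≠ 0; add h_3 = -16*y**2 + 18*y + 3/2*z - 3 to the basis.

The other S-polynomials (S(f_1,h_3), S(f_2,h_3)) all reduce to 0 modulo the current basis, so we have a Gröbner basis.
Inter-reduce: drop elements whose leading term is divisible by another's, tail-reduce, and make monic.
Reduced Gröbner basis: {x + 4*y - 1, y**2 - 9/8*y - 3/32*z + 3/16}.
Label its elements g_1 = x + 4*y - 1, g_2 = y**2 - 9/8*y - 3/32*z + 3/16.

Reduce p = -4*x**2 - 3/2*y*z - 3*y - 5*z - 3 modulo G:
  leading term x**2: subtract (-4*x)·g_1 from -4*x**2 - 3/2*y*z - 3*y - 5*z - 3 → 16*x*y - 4*x - 3/2*y*z - 3*y - 5*z - 3
  leading term x*y: subtract (16*y)·g_1 from 16*x*y - 4*x - 3/2*y*z - 3*y - 5*z - 3 → -4*x - 64*y**2 - 3/2*y*z + 13*y - 5*z - 3
  leading term x: subtract (-4)·g_1 from -4*x - 64*y**2 - 3/2*y*z + 13*y - 5*z - 3 → -64*y**2 - 3/2*y*z + 29*y - 5*z - 7
  leading term y**2: subtract (-64)·g_2 from -64*y**2 - 3/2*y*z + 29*y - 5*z - 7 → -3/2*y*z - 43*y - 11*z + 5
  leading term y*z: no divisor's leading term divides it; move -3/2*y*z to the remainder.
  leading term y: no divisor's leading term divides it; move -43*y to the remainder.
  leading term z: no divisor's leading term divides it; move -11*z to the remainder.
  leading term 1: no divisor's leading term divides it; move 5 to the remainder.
  normal form = -3/2*y*z - 43*y - 11*z + 5.
The normal form is nonzero, so p ∉ I. Since p minus its normal form lies in I, I + (p) = I + (r) where r = -3/2*y*z - 43*y - 11*z + 5; decide whether this ideal is the whole ring.
Run Buchberger on G together with r (pairs among the g_i already reduce to 0 since G is a Gröbner basis):
g_1 = x + 4*y - 1, LT = x.
g_2 = y**2 - 9/8*y - 3/32*z + 3/16, LT = y**2.
r = -3/2*y*z - 43*y - 11*z + 5, LT = y*z.

S(g_2,r): lcm = y**2*z. S = -86/3*y**2 - 203/24*y*z + 10/3*y - 3/32*z**2 + 3/16*z.
  reduce S modulo (g_1, g_2, r):
  remainder 1922/9*y - 3/32*z**2 + 2143/36*z - 1643/72 ≠ 0; add m_4 = 1922/9*y - 3/32*z**2 + 2143/36*z - 1643/72 to the basis.

S(r,m_4): lcm = y*z. S = 86/3*y + 27/61504*z**3 - 2143/7688*z**2 + 11071/1488*z - 10/3.
  reduce S modulo (g_1, g_2, r, m_4):
  remainder 27/61504*z**3 - 8185/30752*z**2 - 8465/15376*z - 67/248 ≠ 0; add m_5 = 27/61504*z**3 - 8185/30752*z**2 - 8465/15376*z - 67/248 to the basis.

The other S-polynomials (S(g_1,g_2), S(g_1,r), S(g_1,m_4), S(g_2,m_4), S(g_1,m_5), S(g_2,m_5), S(r,m_5), S(m_4,m_5)) all reduce to 0 modulo the current basis, so we have a Gröbner basis.
Inter-reduce: drop elements whose leading term is divisible by another's, tail-reduce, and make monic.
Reduced Gröbner basis: {x + 27/15376*z**2 - 2143/1922*z - 71/124, y - 27/61504*z**2 + 2143/7688*z - 53/496, z**3 - 16370/27*z**2 - 33860/27*z - 16616/27}.
The reduced Gröbner basis of I + (p) is {x + 27/15376*z**2 - 2143/1922*z - 71/124, y - 27/61504*z**2 + 2143/7688*z - 53/496, z**3 - 16370/27*z**2 - 33860/27*z - 16616/27} ≠ {1}, a proper ideal, so the enlarged system stays consistent: p is independent of I, with normal form -3/2*y*z - 43*y - 11*z + 5.

-4*x**2 - 3/2*y*z - 3*y - 5*z - 3 is independent of I; its normal form modulo I is -3/2*y*z - 43*y - 11*z + 5.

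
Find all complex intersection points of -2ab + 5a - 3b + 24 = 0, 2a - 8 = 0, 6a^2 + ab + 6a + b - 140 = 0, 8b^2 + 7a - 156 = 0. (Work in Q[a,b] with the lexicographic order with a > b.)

Compute a lex Gröbner basis by Buchberger's algorithm.
f_1 = -2ab + 5a - 3b + 24, LT = ab.
f_2 = 2a - 8, LT = a.
f_3 = 6a^2 + ab + 6a + b - 140, LT = a^2.
f_4 = 7a + 8b^2 - 156, LT = a.

S(f_1,f_2): lcm = ab. S = -5/2a + 11/2b - 12.
  leading term a: subtract (-5/4)·f_2 from -5/2a + 11/2b - 12 → 11/2b - 22
  leading term b: no divisor's leading term divides it; move 11/2b to the remainder.
  leading term 1: no divisor's leading term divides it; move -22 to the remainder.
  remainder 11/2b - 22 ≠ 0; add h_5 = 11/2b - 22 to the basis.

The other S-polynomials (S(f_1,f_3), S(f_1,f_4), S(f_2,f_3), S(f_2,f_4), S(f_3,f_4), S(f_1,h_5), S(f_2,h_5), S(f_3,h_5), S(f_4,h_5)) all reduce to 0 modulo the current basis, so we have a Gröbner basis.
Inter-reduce: drop elements whose leading term is divisible by another's, tail-reduce, and make monic.
Reduced Gröbner basis: {a - 4, b - 4}.

From the last basis element, b - 4 = 0, so b takes values in {4}. Each choice, substituted upward through the basis, yields the corresponding point(s) of the solution set.
  b = 4: the earlier basis element becomes a - 4 = 0, giving a = 4 — point (4, 4).
Each listed point satisfies every original equation (direct substitution).

{(4, 4)}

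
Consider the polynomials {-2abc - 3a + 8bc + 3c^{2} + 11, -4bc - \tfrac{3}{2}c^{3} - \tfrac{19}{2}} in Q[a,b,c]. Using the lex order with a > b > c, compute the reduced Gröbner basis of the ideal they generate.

f_1 = -2abc - 3a + 8bc + 3c^{2} + 11, LT = abc.
f_2 = -4bc - \tfrac{3}{2}c^{3} - \tfrac{19}{2}, LT = bc.

S(f_1,f_2): lcm = abc. S = -\tfrac{3}{8}ac^{3} - \tfrac{7}{8}a - 4bc - \tfrac{3}{2}c^{2} - \tfrac{11}{2}.
  leading term ac^{3}: no divisor's leading term divides it; move -\tfrac{3}{8}ac^{3} to the remainder.
  leading term a: no divisor's leading term divides it; move -\tfrac{7}{8}a to the remainder.
  leading term bc: subtract (1)·f_2 from -4bc - \tfrac{3}{2}c^{2} - \tfrac{11}{2} → \tfrac{3}{2}c^{3} - \tfrac{3}{2}c^{2} + 4
  leading term c^{3}: no divisor's leading term divides it; move \tfrac{3}{2}c^{3} to the remainder.
  leading term c^{2}: no divisor's leading term divides it; move -\tfrac{3}{2}c^{2} to the remainder.
  leading term 1: no divisor's leading term divides it; move 4 to the remainder.
  remainder -\tfrac{3}{8}ac^{3} - \tfrac{7}{8}a + \tfrac{3}{2}c^{3} - \tfrac{3}{2}c^{2} + 4 ≠ 0; add g_3 = -\tfrac{3}{8}ac^{3} - \tfrac{7}{8}a + \tfrac{3}{2}c^{3} - \tfrac{3}{2}c^{2} + 4 to the basis.

S(f_1,g_3): lcm = abc^{3}. S = -\tfrac{7}{3}ab + \tfrac{3}{2}ac^{2} - 4bc^{2} + \tfrac{32}{3}b - \tfrac{3}{2}c^{4} - \tfrac{11}{2}c^{2}.
  leading term ab: no divisor's leading term divides it; move -\tfrac{7}{3}ab to the remainder.
  leading term ac^{2}: no divisor's leading term divides it; move \tfrac{3}{2}ac^{2} to the remainder.
  leading term bc^{2}: subtract (c)·f_2 from -4bc^{2} + \tfrac{32}{3}b - \tfrac{3}{2}c^{4} - \tfrac{11}{2}c^{2} → \tfrac{32}{3}b - \tfrac{11}{2}c^{2} + \tfrac{19}{2}c
  leading term b: no divisor's leading term divides it; move \tfrac{32}{3}b to the remainder.
  leading term c^{2}: no divisor's leading term divides it; move -\tfrac{11}{2}c^{2} to the remainder.
  leading term c: no divisor's leading term divides it; move \tfrac{19}{2}c to the remainder.
  remainder -\tfrac{7}{3}ab + \tfrac{3}{2}ac^{2} + \tfrac{32}{3}b - \tfrac{11}{2}c^{2} + \tfrac{19}{2}c ≠ 0; add g_4 = -\tfrac{7}{3}ab + \tfrac{3}{2}ac^{2} + \tfrac{32}{3}b - \tfrac{11}{2}c^{2} + \tfrac{19}{2}c to the basis.

The other S-polynomials (S(f_2,g_3), S(f_1,g_4), S(f_2,g_4), S(g_3,g_4)) all reduce to 0 modulo the current basis, so we have a Gröbner basis.
Inter-reduce: drop elements whose leading term is divisible by another's, tail-reduce, and make monic.

G = {ab - \tfrac{9}{14}ac^{2} - \tfrac{32}{7}b + \tfrac{33}{14}c^{2} - \tfrac{57}{14}c, ac^{3} + \tfrac{7}{3}a - 4c^{3} + 4c^{2} - \tfrac{32}{3}, bc + \tfrac{3}{8}c^{3} + \tfrac{19}{8}}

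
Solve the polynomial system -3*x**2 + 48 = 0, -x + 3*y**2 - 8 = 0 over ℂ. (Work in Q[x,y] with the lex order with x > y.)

Compute a lex Gröbner basis by Buchberger's algorithm.
f_1 = -3*x**2 + 48, LT = x**2.
f_2 = -x + 3*y**2 - 8, LT = x.

S(f_1,f_2): lcm = x**2. S = 3*x*y**2 - 8*x - 16.
  leading term x*y**2: subtract (-3*y**2)·f_2 from 3*x*y**2 - 8*x - 16 → -8*x + 9*y**4 - 24*y**2 - 16
  leading term x: subtract (8)·f_2 from -8*x + 9*y**4 - 24*y**2 - 16 → 9*y**4 - 48*y**2 + 48
  leading term y**4: no divisor's leading term divides it; move 9*y**4 to the remainder.
  leading term y**2: no divisor's leading term divides it; move -48*y**2 to the remainder.
  leading term 1: no divisor's leading term divides it; move 48 to the remainder.
  remainder 9*y**4 - 48*y**2 + 48 ≠ 0; add h_3 = 9*y**4 - 48*y**2 + 48 to the basis.

The other S-polynomials (S(f_1,h_3), S(f_2,h_3)) all reduce to 0 modulo the current basis, so we have a Gröbner basis.
Inter-reduce: drop elements whose leading term is divisible by another's, tail-reduce, and make monic.
Reduced Gröbner basis: {x - 3*y**2 + 8, y**4 - 16/3*y**2 + 16/3}.

From the last basis element, y**4 - 16/3*y**2 + 16/3 = 0, so y takes values in {-2, 2, -2*sqrt(3)/3, 2*sqrt(3)/3}. Each choice, substituted upward through the basis, yields the corresponding point(s) of the solution set.
  y = -2: the earlier basis element becomes x - 4 = 0, giving x = 4 — point (4, -2).
  y = 2: the earlier basis element becomes x - 4 = 0, giving x = 4 — point (4, 2).
  y = -2*sqrt(3)/3: the earlier basis element becomes x + 4 = 0, giving x = -4 — point (-4, -2*sqrt(3)/3).
  y = 2*sqrt(3)/3: the earlier basis element becomes x + 4 = 0, giving x = -4 — point (-4, 2*sqrt(3)/3).

{(4, -2), (4, 2), (-4, -2*sqrt(3)/3), (-4, 2*sqrt(3)/3)}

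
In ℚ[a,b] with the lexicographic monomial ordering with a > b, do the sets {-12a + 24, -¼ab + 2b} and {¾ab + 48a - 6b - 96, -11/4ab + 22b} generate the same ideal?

Yes, the ideals are equal.

Equality of ideals is decidable: compute both reduced Gröbner bases (unique for the ordering) and check whether they agree.
Buchberger on the first generating set:
f_1 = -12a + 24, LT = a.
f_2 = -¼ab + 2b, LT = ab.

S(f_1,f_2): lcm = ab. S = 6b.
  reduce S modulo (f_1, f_2):
  remainder 6b ≠ 0; add g_3 = 6b to the basis.

The other S-polynomials (S(f_1,g_3), S(f_2,g_3)) all reduce to 0 modulo the current basis, so we have a Gröbner basis.
Inter-reduce: drop elements whose leading term is divisible by another's, tail-reduce, and make monic.
Reduced Gröbner basis: {a - 2, b}.

Buchberger on the second generating set:
h_1 = ¾ab + 48a - 6b - 96, LT = ab.
h_2 = -11/4ab + 22b, LT = ab.

S(h_1,h_2): lcm = ab. S = 64a - 128.
  reduce S modulo (h_1, h_2):
  remainder 64a - 128 ≠ 0; add k_3 = 64a - 128 to the basis.

S(h_1,k_3): lcm = ab. S = 64a - 6b - 128.
  reduce S modulo (h_1, h_2, k_3):
  remainder -6b ≠ 0; add k_4 = -6b to the basis.

The other S-polynomials (S(h_2,k_3), S(h_1,k_4), S(h_2,k_4), S(k_3,k_4)) all reduce to 0 modulo the current basis, so we have a Gröbner basis.
Inter-reduce: drop elements whose leading term is divisible by another's, tail-reduce, and make monic.
Reduced Gröbner basis: {a - 2, b}.

These coincide, so the ideals are equal.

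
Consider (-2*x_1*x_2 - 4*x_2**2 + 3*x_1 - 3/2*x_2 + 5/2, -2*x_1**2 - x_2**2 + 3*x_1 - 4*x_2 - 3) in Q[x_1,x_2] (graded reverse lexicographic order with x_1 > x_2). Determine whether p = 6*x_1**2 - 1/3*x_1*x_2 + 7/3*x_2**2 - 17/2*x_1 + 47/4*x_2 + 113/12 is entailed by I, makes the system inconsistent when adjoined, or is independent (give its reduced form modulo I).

6*x_1**2 - 1/3*x_1*x_2 + 7/3*x_2**2 - 17/2*x_1 + 47/4*x_2 + 113/12 lies in I (it reduces to 0).

First compute the reduced Gröbner basis of I by Buchberger's algorithm.
f_1 = -2*x_1*x_2 - 4*x_2**2 + 3*x_1 - 3/2*x_2 + 5/2, LT = x_1*x_2.
f_2 = -2*x_1**2 - x_2**2 + 3*x_1 - 4*x_2 - 3, LT = x_1**2.

S(f_1,f_2): lcm = x_1**2*x_2. S = 2*x_1*x_2**2 - 1/2*x_2**3 - 3/2*x_1**2 + 9/4*x_1*x_2 - 2*x_2**2 - 5/4*x_1 - 3/2*x_2.
  leading term x_1*x_2**2: subtract (-x_2)·f_1 from 2*x_1*x_2**2 - 1/2*x_2**3 - 3/2*x_1**2 + 9/4*x_1*x_2 - 2*x_2**2 - 5/4*x_1 - 3/2*x_2 → -9/2*x_2**3 - 3/2*x_1**2 + 21/4*x_1*x_2 - 7/2*x_2**2 - 5/4*x_1 + x_2
  leading term x_2**3: no divisor's leading term divides it; move -9/2*x_2**3 to the remainder.
  leading term x_1**2: subtract (3/4)·f_2 from -3/2*x_1**2 + 21/4*x_1*x_2 - 7/2*x_2**2 - 5/4*x_1 + x_2 → 21/4*x_1*x_2 - 11/4*x_2**2 - 7/2*x_1 + 4*x_2 + 9/4
  leading term x_1*x_2: subtract (-21/8)·f_1 from 21/4*x_1*x_2 - 11/4*x_2**2 - 7/2*x_1 + 4*x_2 + 9/4 → -53/4*x_2**2 + 35/8*x_1 + 1/16*x_2 + 141/16
  leading term x_2**2: no divisor's leading term divides it; move -53/4*x_2**2 to the remainder.
  leading term x_1: no divisor's leading term divides it; move 35/8*x_1 to the remainder.
  leading term x_2: no divisor's leading term divides it; move 1/16*x_2 to the remainder.
  leading term 1: no divisor's leading term divides it; move 141/16 to the remainder.
  remainder -9/2*x_2**3 - 53/4*x_2**2 + 35/8*x_1 + 1/16*x_2 + 141/16 ≠ 0; add h_3 = -9/2*x_2**3 - 53/4*x_2**2 + 35/8*x_1 + 1/16*x_2 + 141/16 to the basis.

The other S-polynomials (S(f_1,h_3), S(f_2,h_3)) all reduce to 0 modulo the current basis, so we have a Gröbner basis.
Inter-reduce: drop elements whose leading term is divisible by another's, tail-reduce, and make monic.
Reduced Gröbner basis: {x_2**3 + 53/18*x_2**2 - 35/36*x_1 - 1/72*x_2 - 47/24, x_1**2 + 1/2*x_2**2 - 3/2*x_1 + 2*x_2 + 3/2, x_1*x_2 + 2*x_2**2 - 3/2*x_1 + 3/4*x_2 - 5/4}.
Label its elements g_1 = x_2**3 + 53/18*x_2**2 - 35/36*x_1 - 1/72*x_2 - 47/24, g_2 = x_1**2 + 1/2*x_2**2 - 3/2*x_1 + 2*x_2 + 3/2, g_3 = x_1*x_2 + 2*x_2**2 - 3/2*x_1 + 3/4*x_2 - 5/4.

Reduce p = 6*x_1**2 - 1/3*x_1*x_2 + 7/3*x_2**2 - 17/2*x_1 + 47/4*x_2 + 113/12 modulo G:
  leading term x_1**2: subtract (6)·g_2 from 6*x_1**2 - 1/3*x_1*x_2 + 7/3*x_2**2 - 17/2*x_1 + 47/4*x_2 + 113/12 → -1/3*x_1*x_2 - 2/3*x_2**2 + 1/2*x_1 - 1/4*x_2 + 5/12
  leading term x_1*x_2: subtract (-1/3)·g_3 from -1/3*x_1*x_2 - 2/3*x_2**2 + 1/2*x_1 - 1/4*x_2 + 5/12 → 0
  normal form = 0.
Since the normal form is 0, p ∈ I.

Ideal membership is decidable via reduction modulo a Gröbner basis.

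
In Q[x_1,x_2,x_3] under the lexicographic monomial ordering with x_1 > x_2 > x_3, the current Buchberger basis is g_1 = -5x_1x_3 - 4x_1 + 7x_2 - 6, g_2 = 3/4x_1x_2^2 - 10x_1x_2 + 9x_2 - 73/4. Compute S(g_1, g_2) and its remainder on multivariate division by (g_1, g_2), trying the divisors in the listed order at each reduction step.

lcm(LM(g_1), LM(g_2)) = x_1x_2^2x_3.
S = (lcm/LT(g_1))·g_1 − (lcm/LT(g_2))·g_2 = 4/5x_1x_2^2 + 40/3x_1x_2x_3 - 7/5x_2^3 + 6/5x_2^2 - 12x_2x_3 + 73/3x_3.
Reduce S modulo (g_1, g_2) in that order:
  leading term x_1x_2^2: subtract (16/15)·g_2 from 4/5x_1x_2^2 + 40/3x_1x_2x_3 - 7/5x_2^3 + 6/5x_2^2 - 12x_2x_3 + 73/3x_3 → 40/3x_1x_2x_3 + 32/3x_1x_2 - 7/5x_2^3 + 6/5x_2^2 - 12x_2x_3 - 48/5x_2 + 73/3x_3 + 292/15
  leading term x_1x_2x_3: subtract (-8/3x_2)·g_1 from 40/3x_1x_2x_3 + 32/3x_1x_2 - 7/5x_2^3 + 6/5x_2^2 - 12x_2x_3 - 48/5x_2 + 73/3x_3 + 292/15 → -7/5x_2^3 + 298/15x_2^2 - 12x_2x_3 - 128/5x_2 + 73/3x_3 + 292/15
  leading term x_2^3: no divisor's leading term divides it; move -7/5x_2^3 to the remainder.
  leading term x_2^2: no divisor's leading term divides it; move 298/15x_2^2 to the remainder.
  leading term x_2x_3: no divisor's leading term divides it; move -12x_2x_3 to the remainder.
  leading term x_2: no divisor's leading term divides it; move -128/5x_2 to the remainder.
  leading term x_3: no divisor's leading term divides it; move 73/3x_3 to the remainder.
  leading term 1: no divisor's leading term divides it; move 292/15 to the remainder.
The remainder -7/5x_2^3 + 298/15x_2^2 - 12x_2x_3 - 128/5x_2 + 73/3x_3 + 292/15 is nonzero, so it would be added as the next basis element.

S(g_1, g_2) = 4/5x_1x_2^2 + 40/3x_1x_2x_3 - 7/5x_2^3 + 6/5x_2^2 - 12x_2x_3 + 73/3x_3; remainder on division = -7/5x_2^3 + 298/15x_2^2 - 12x_2x_3 - 128/5x_2 + 73/3x_3 + 292/15.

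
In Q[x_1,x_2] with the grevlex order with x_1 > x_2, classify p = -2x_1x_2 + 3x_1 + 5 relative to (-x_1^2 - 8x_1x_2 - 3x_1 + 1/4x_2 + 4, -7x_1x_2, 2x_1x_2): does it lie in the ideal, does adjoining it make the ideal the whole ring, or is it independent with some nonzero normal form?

First compute the reduced Gröbner basis of I by Buchberger's algorithm.
f_1 = -x_1^2 - 8x_1x_2 - 3x_1 + 1/4x_2 + 4, LT = x_1^2.
f_2 = -7x_1x_2, LT = x_1x_2.
f_3 = 2x_1x_2, LT = x_1x_2.

S(f_1,f_2): lcm = x_1^2x_2. S = 8x_1x_2^2 + 3x_1x_2 - 1/4x_2^2 - 4x_2.
  reduce S modulo (f_1, f_2, f_3):
  remainder -1/4x_2^2 - 4x_2 ≠ 0; add h_4 = -1/4x_2^2 - 4x_2 to the basis.

The other S-polynomials (S(f_1,f_3), S(f_2,f_3), S(f_1,h_4), S(f_2,h_4), S(f_3,h_4)) all reduce to 0 modulo the current basis, so we have a Gröbner basis.
Inter-reduce: drop elements whose leading term is divisible by another's, tail-reduce, and make monic.
Reduced Gröbner basis: {x_1^2 + 3x_1 - 1/4x_2 - 4, x_1x_2, x_2^2 + 16x_2}.
Label its elements g_1 = x_1^2 + 3x_1 - 1/4x_2 - 4, g_2 = x_1x_2, g_3 = x_2^2 + 16x_2.

Reduce p = -2x_1x_2 + 3x_1 + 5 modulo G:
  leading term x_1x_2: subtract (-2)·g_2 from -2x_1x_2 + 3x_1 + 5 → 3x_1 + 5
  leading term x_1: no divisor's leading term divides it; move 3x_1 to the remainder.
  leading term 1: no divisor's leading term divides it; move 5 to the remainder.
  normal form = 3x_1 + 5.
The normal form is nonzero, so p ∉ I. Since p minus its normal form lies in I, I + (p) = I + (r) where r = 3x_1 + 5; decide whether this ideal is the whole ring.
Run Buchberger on G together with r (pairs among the g_i already reduce to 0 since G is a Gröbner basis):
g_1 = x_1^2 + 3x_1 - 1/4x_2 - 4, LT = x_1^2.
g_2 = x_1x_2, LT = x_1x_2.
g_3 = x_2^2 + 16x_2, LT = x_2^2.
r = 3x_1 + 5, LT = x_1.

S(g_1,r): lcm = x_1^2. S = 4/3x_1 - 1/4x_2 - 4.
  reduce S modulo (g_1, g_2, g_3, r):
  remainder -1/4x_2 - 56/9 ≠ 0; add m_5 = -1/4x_2 - 56/9 to the basis.

S(g_2,r): lcm = x_1x_2. S = -5/3x_2.
  reduce S modulo (g_1, g_2, g_3, r, m_5):
  remainder 1120/27 ≠ 0; add m_6 = 1120/27 to the basis.

The other S-polynomials (S(g_1,g_2), S(g_1,g_3), S(g_2,g_3), S(g_3,r), S(g_1,m_5), S(g_2,m_5), S(g_3,m_5), S(r,m_5), S(g_1,m_6), S(g_2,m_6), S(g_3,m_6), S(r,m_6), S(m_5,m_6)) all reduce to 0 modulo the current basis, so we have a Gröbner basis.
Inter-reduce: drop elements whose leading term is divisible by another's, tail-reduce, and make monic.
Reduced Gröbner basis: {1}.
The reduced Gröbner basis of I + (p) is {1}: the ideal is the whole ring, so the enlarged system has no common solution — adjoining p is inconsistent.

Adjoining -2x_1x_2 + 3x_1 + 5 makes the ideal the whole ring: the system is inconsistent.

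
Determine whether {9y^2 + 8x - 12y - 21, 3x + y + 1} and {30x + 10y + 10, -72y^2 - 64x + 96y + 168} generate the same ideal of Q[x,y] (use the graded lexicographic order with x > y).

Two ideals are equal iff their reduced Gröbner bases coincide (the reduced basis is unique for a fixed ordering).
Buchberger on the first generating set:
f_1 = 9y^2 + 8x - 12y - 21, LT = y^2.
f_2 = 3x + y + 1, LT = x.

S(f_1,f_2): leading monomials are coprime, so the S-polynomial reduces to 0 (Buchberger's first criterion).
Every S-polynomial of the final basis reduces to 0, so we have a Gröbner basis.
Inter-reduce: drop elements whose leading term is divisible by another's, tail-reduce, and make monic.
Reduced Gröbner basis: {y^2 - 44/27y - 71/27, x + 1/3y + 1/3}.

Buchberger on the second generating set:
h_1 = 30x + 10y + 10, LT = x.
h_2 = -72y^2 - 64x + 96y + 168, LT = y^2.

S(h_1,h_2): leading monomials are coprime, so the S-polynomial reduces to 0 (Buchberger's first criterion).
Every S-polynomial of the final basis reduces to 0, so we have a Gröbner basis.
Inter-reduce: drop elements whose leading term is divisible by another's, tail-reduce, and make monic.
Reduced Gröbner basis: {y^2 - 44/27y - 71/27, x + 1/3y + 1/3}.

These coincide, so the ideals are equal.

Yes, the ideals are equal.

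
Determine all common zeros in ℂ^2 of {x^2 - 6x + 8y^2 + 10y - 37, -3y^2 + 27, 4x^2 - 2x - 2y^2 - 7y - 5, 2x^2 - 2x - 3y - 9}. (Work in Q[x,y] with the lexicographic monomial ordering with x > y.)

{(1, -3)}

Compute a lex Gröbner basis by Buchberger's algorithm.
f_1 = x^2 - 6x + 8y^2 + 10y - 37, LT = x^2.
f_2 = -3y^2 + 27, LT = y^2.
f_3 = 4x^2 - 2x - 2y^2 - 7y - 5, LT = x^2.
f_4 = 2x^2 - 2x - 3y - 9, LT = x^2.

S(f_1,f_3): lcm = x^2. S = -11/2x + 17/2y^2 + 47/4y - 143/4.
  leading term x: no divisor's leading term divides it; move -11/2x to the remainder.
  leading term y^2: subtract (-17/6)·f_2 from 17/2y^2 + 47/4y - 143/4 → 47/4y + 163/4
  leading term y: no divisor's leading term divides it; move 47/4y to the remainder.
  leading term 1: no divisor's leading term divides it; move 163/4 to the remainder.
  remainder -11/2x + 47/4y + 163/4 ≠ 0; add h_5 = -11/2x + 47/4y + 163/4 to the basis.

S(f_1,f_4): lcm = x^2. S = -5x + 8y^2 + 23/2y - 65/2.
  leading term x: subtract (10/11)·h_5 from -5x + 8y^2 + 23/2y - 65/2 → 8y^2 + 9/11y - 765/11
  leading term y^2: subtract (-8/3)·f_2 from 8y^2 + 9/11y - 765/11 → 9/11y + 27/11
  leading term y: no divisor's leading term divides it; move 9/11y to the remainder.
  leading term 1: no divisor's leading term divides it; move 27/11 to the remainder.
  remainder 9/11y + 27/11 ≠ 0; add h_6 = 9/11y + 27/11 to the basis.

The other S-polynomials (S(f_1,f_2), S(f_2,f_3), S(f_2,f_4), S(f_3,f_4), S(f_1,h_5), S(f_2,h_5), S(f_3,h_5), S(f_4,h_5), S(f_1,h_6), S(f_2,h_6), S(f_3,h_6), S(f_4,h_6), S(h_5,h_6)) all reduce to 0 modulo the current basis, so we have a Gröbner basis.
Inter-reduce: drop elements whose leading term is divisible by another's, tail-reduce, and make monic.
Reduced Gröbner basis: {x - 1, y + 3}.

Elimination: the polynomial y + 3 lies in the elimination ideal for y, so y ∈ {-3}. For each such y, the remaining basis elements (now univariate) give the rest of the solution.
  y = -3: the earlier basis element becomes x - 1 = 0, giving x = 1 — point (1, -3).
Substituting each solution back into the original system confirms all equations vanish.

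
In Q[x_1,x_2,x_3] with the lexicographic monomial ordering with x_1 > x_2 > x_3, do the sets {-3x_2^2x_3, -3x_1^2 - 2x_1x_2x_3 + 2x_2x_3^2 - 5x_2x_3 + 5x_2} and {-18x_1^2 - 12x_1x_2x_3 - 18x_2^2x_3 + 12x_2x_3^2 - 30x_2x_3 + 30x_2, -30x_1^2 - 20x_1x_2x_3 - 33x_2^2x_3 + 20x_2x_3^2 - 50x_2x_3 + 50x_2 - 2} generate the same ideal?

Equality of ideals is decidable: compute both reduced Gröbner bases (unique for the ordering) and check whether they agree.
Buchberger on the first generating set:
f_1 = -3x_2^2x_3, LT = x_2^2x_3.
f_2 = -3x_1^2 - 2x_1x_2x_3 + 2x_2x_3^2 - 5x_2x_3 + 5x_2, LT = x_1^2.

S(f_1,f_2): leading monomials are coprime, so the S-polynomial reduces to 0 (Buchberger's first criterion).
Every S-polynomial of the final basis reduces to 0, so we have a Gröbner basis.
Inter-reduce: drop elements whose leading term is divisible by another's, tail-reduce, and make monic.
Reduced Gröbner basis: {x_1^2 + 2/3x_1x_2x_3 - 2/3x_2x_3^2 + 5/3x_2x_3 - 5/3x_2, x_2^2x_3}.

Buchberger on the second generating set:
h_1 = -18x_1^2 - 12x_1x_2x_3 - 18x_2^2x_3 + 12x_2x_3^2 - 30x_2x_3 + 30x_2, LT = x_1^2.
h_2 = -30x_1^2 - 20x_1x_2x_3 - 33x_2^2x_3 + 20x_2x_3^2 - 50x_2x_3 + 50x_2 - 2, LT = x_1^2.

S(h_1,h_2): lcm = x_1^2. S = -1/10x_2^2x_3 - 1/15.
  leading term x_2^2x_3: no divisor's leading term divides it; move -1/10x_2^2x_3 to the remainder.
  leading term 1: no divisor's leading term divides it; move -1/15 to the remainder.
  remainder -1/10x_2^2x_3 - 1/15 ≠ 0; add k_3 = -1/10x_2^2x_3 - 1/15 to the basis.

S(h_1,k_3): leading monomials are coprime, so the S-polynomial reduces to 0 (Buchberger's first criterion).
S(h_2,k_3): leading monomials are coprime, so the S-polynomial reduces to 0 (Buchberger's first criterion).
Every S-polynomial of the final basis reduces to 0, so we have a Gröbner basis.
Inter-reduce: drop elements whose leading term is divisible by another's, tail-reduce, and make monic.
Reduced Gröbner basis: {x_1^2 + 2/3x_1x_2x_3 - 2/3x_2x_3^2 + 5/3x_2x_3 - 5/3x_2 - 2/3, x_2^2x_3 + 2/3}.

The bases are distinct; the ideals are different.

No, the ideals differ.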